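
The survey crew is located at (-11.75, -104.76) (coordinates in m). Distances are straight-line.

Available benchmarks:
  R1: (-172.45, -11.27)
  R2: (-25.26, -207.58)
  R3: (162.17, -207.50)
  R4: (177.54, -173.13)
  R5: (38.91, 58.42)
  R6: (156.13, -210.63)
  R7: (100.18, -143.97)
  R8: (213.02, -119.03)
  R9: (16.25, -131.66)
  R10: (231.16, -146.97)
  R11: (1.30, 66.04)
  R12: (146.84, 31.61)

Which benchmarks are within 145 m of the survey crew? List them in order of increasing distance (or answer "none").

Distances from (-11.75, -104.76):
R1: 185.92 m
R2: 103.70 m
R3: 202.00 m
R4: 201.26 m
R5: 170.86 m
R6: 198.47 m
R7: 118.60 m
R8: 225.22 m
R9: 38.83 m
R10: 246.55 m
R11: 171.30 m
R12: 209.16 m
Threshold 145 m: R9 (38.83 m), R2 (103.70 m), R7 (118.60 m) are within range.

R9, R2, R7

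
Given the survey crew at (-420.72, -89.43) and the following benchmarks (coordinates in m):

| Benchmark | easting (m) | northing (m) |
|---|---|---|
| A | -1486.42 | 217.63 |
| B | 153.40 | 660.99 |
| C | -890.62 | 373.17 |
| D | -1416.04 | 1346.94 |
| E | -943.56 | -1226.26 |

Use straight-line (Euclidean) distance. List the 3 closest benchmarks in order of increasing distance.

C, B, A

Distances from (-420.72, -89.43):
A: √((-1065.70)² + (307.06)²) = √(1135716.4900 + 94285.8436) = 1109.05 m
B: √((574.12)² + (750.42)²) = √(329613.7744 + 563130.1764) = 944.85 m
C: √((-469.90)² + (462.60)²) = √(220806.0100 + 213998.7600) = 659.40 m
D: √((-995.32)² + (1436.37)²) = √(990661.9024 + 2063158.7769) = 1747.52 m
E: √((-522.84)² + (-1136.83)²) = √(273361.6656 + 1292382.4489) = 1251.30 m
Sorted: C (659.40 m) < B (944.85 m) < A (1109.05 m) < E (1251.30 m) < D (1747.52 m)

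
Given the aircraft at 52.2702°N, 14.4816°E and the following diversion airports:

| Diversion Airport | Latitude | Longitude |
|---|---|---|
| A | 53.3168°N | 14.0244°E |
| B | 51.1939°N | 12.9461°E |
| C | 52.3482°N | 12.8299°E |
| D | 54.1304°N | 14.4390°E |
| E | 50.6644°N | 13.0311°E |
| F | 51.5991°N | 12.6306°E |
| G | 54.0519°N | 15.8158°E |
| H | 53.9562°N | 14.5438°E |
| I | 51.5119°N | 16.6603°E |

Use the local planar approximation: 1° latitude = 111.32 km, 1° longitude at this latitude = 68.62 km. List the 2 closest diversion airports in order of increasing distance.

C, A

Distances from 52.2702°N, 14.4816°E:
A: 120.6577 km
B: 159.5535 km
C: 113.6718 km
D: 207.0981 km
E: 204.6000 km
F: 147.3570 km
G: 218.4496 km
H: 187.7340 km
I: 171.6877 km
Sorted: C (113.6718 km) < A (120.6577 km) < F (147.3570 km) < B (159.5535 km) < …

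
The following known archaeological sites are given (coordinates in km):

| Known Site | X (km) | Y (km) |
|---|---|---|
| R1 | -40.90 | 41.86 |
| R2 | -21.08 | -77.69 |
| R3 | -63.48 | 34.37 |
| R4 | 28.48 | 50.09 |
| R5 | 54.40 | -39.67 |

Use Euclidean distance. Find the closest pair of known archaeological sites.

Pairwise distances:
R1–R2: 121.18 km
R1–R3: 23.79 km
R1–R4: 69.87 km
R1–R5: 125.42 km
R2–R3: 119.81 km
R2–R4: 137.05 km
R2–R5: 84.51 km
R3–R4: 93.29 km
R3–R5: 139.20 km
R4–R5: 93.43 km
Closest pair: R1–R3 at 23.79 km.

R1 and R3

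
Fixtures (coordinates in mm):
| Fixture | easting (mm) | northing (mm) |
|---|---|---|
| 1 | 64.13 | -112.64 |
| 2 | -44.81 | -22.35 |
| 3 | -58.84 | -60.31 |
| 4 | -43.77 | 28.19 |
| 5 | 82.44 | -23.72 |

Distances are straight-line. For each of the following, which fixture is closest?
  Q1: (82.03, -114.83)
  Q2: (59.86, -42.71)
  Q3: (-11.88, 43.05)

Q1→1; Q2→5; Q3→4

Q1 at (82.03, -114.83):
  1: √((-17.90)² + (2.19)²) = √(320.4100 + 4.7961) = 18.03 mm
  2: √((-126.84)² + (92.48)²) = √(16088.3856 + 8552.5504) = 156.97 mm
  3: √((-140.87)² + (54.52)²) = √(19844.3569 + 2972.4304) = 151.05 mm
  4: √((-125.80)² + (143.02)²) = √(15825.6400 + 20454.7204) = 190.47 mm
  5: √((0.41)² + (91.11)²) = √(0.1681 + 8301.0321) = 91.11 mm
  → nearest: 1 (18.03 mm)
Q2 at (59.86, -42.71):
  1: √((4.27)² + (-69.93)²) = √(18.2329 + 4890.2049) = 70.06 mm
  2: √((-104.67)² + (20.36)²) = √(10955.8089 + 414.5296) = 106.63 mm
  3: √((-118.70)² + (-17.60)²) = √(14089.6900 + 309.7600) = 120.00 mm
  4: √((-103.63)² + (70.90)²) = √(10739.1769 + 5026.8100) = 125.56 mm
  5: √((22.58)² + (18.99)²) = √(509.8564 + 360.6201) = 29.50 mm
  → nearest: 5 (29.50 mm)
Q3 at (-11.88, 43.05):
  1: √((76.01)² + (-155.69)²) = √(5777.5201 + 24239.3761) = 173.25 mm
  2: √((-32.93)² + (-65.40)²) = √(1084.3849 + 4277.1600) = 73.22 mm
  3: √((-46.96)² + (-103.36)²) = √(2205.2416 + 10683.2896) = 113.53 mm
  4: √((-31.89)² + (-14.86)²) = √(1016.9721 + 220.8196) = 35.18 mm
  5: √((94.32)² + (-66.77)²) = √(8896.2624 + 4458.2329) = 115.56 mm
  → nearest: 4 (35.18 mm)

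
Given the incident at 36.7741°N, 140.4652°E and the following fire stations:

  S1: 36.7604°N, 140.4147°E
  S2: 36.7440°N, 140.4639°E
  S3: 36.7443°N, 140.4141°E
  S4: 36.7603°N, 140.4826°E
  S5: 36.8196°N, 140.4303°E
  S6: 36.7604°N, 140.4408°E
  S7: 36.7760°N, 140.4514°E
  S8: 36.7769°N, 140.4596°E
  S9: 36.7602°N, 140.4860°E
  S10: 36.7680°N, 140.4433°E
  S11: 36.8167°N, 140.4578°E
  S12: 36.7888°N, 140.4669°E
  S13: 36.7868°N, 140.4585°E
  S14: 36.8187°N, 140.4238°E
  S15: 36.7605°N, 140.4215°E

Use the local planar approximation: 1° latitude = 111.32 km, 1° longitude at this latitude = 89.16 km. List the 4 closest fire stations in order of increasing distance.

Distances from 36.7741°N, 140.4652°E:
S1: 4.7539 km
S2: 3.3527 km
S3: 5.6358 km
S4: 2.1833 km
S5: 5.9445 km
S6: 2.6568 km
S7: 1.2485 km
S8: 0.5886 km
S9: 2.4153 km
S10: 2.0673 km
S11: 4.7879 km
S12: 1.6434 km
S13: 1.5348 km
S14: 6.1867 km
S15: 4.1801 km
Sorted: S8 (0.5886 km) < S7 (1.2485 km) < S13 (1.5348 km) < S12 (1.6434 km) < S10 (2.0673 km) < S4 (2.1833 km) < …

S8, S7, S13, S12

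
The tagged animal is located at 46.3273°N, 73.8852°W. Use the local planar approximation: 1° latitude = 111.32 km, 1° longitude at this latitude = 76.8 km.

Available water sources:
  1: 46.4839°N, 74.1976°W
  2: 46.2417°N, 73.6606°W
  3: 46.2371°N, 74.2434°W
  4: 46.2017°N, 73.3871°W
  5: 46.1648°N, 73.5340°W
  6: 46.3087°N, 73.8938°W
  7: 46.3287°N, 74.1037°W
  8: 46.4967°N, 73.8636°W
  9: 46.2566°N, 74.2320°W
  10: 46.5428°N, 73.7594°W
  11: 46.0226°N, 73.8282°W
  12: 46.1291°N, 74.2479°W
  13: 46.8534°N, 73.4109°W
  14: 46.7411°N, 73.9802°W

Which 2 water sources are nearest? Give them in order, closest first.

Distances from 46.3273°N, 73.8852°W:
1: 29.6569 km
2: 19.7063 km
3: 29.2850 km
4: 40.7292 km
5: 32.4766 km
6: 2.1733 km
7: 16.7815 km
8: 18.9304 km
9: 27.7727 km
10: 25.8619 km
11: 34.2005 km
12: 35.5348 km
13: 68.9694 km
14: 46.6384 km
Sorted: 6 (2.1733 km) < 7 (16.7815 km) < 8 (18.9304 km) < 2 (19.7063 km) < …

6, 7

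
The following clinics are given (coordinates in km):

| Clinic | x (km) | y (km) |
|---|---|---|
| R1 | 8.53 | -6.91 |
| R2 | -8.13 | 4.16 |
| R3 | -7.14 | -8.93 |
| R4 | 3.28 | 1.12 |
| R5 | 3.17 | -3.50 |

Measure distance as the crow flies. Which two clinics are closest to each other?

Pairwise distances:
R1–R2: √((-16.66)² + (11.07)²) = √(277.5556 + 122.5449) = 20.00 km
R1–R3: √((-15.67)² + (-2.02)²) = √(245.5489 + 4.0804) = 15.80 km
R1–R4: √((-5.25)² + (8.03)²) = √(27.5625 + 64.4809) = 9.59 km
R1–R5: √((-5.36)² + (3.41)²) = √(28.7296 + 11.6281) = 6.35 km
R2–R3: √((0.99)² + (-13.09)²) = √(0.9801 + 171.3481) = 13.13 km
R2–R4: √((11.41)² + (-3.04)²) = √(130.1881 + 9.2416) = 11.81 km
R2–R5: √((11.30)² + (-7.66)²) = √(127.6900 + 58.6756) = 13.65 km
R3–R4: √((10.42)² + (10.05)²) = √(108.5764 + 101.0025) = 14.48 km
R3–R5: √((10.31)² + (5.43)²) = √(106.2961 + 29.4849) = 11.65 km
R4–R5: √((-0.11)² + (-4.62)²) = √(0.0121 + 21.3444) = 4.62 km
Closest pair: R4–R5 at 4.62 km.

R4 and R5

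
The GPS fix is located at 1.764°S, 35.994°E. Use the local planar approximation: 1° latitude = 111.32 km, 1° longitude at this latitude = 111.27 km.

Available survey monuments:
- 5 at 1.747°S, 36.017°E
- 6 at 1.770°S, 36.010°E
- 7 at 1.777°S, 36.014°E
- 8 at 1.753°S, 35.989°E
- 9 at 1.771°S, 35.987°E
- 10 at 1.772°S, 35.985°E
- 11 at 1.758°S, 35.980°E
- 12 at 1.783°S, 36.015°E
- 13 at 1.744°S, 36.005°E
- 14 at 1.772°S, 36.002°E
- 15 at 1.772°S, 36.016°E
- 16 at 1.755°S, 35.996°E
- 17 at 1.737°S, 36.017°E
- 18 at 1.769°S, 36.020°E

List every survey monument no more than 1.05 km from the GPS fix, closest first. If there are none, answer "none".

Distances from 1.764°S, 35.994°E:
5: √((0.017·111.32)² + (0.023·111.27)²) = √(3.58133 + 6.54956) = 3.183 km
6: √((-0.006·111.32)² + (0.016·111.27)²) = √(0.44612 + 3.16954) = 1.901 km
7: √((-0.013·111.32)² + (0.020·111.27)²) = √(2.09427 + 4.95241) = 2.655 km
8: √((0.011·111.32)² + (-0.005·111.27)²) = √(1.49945 + 0.30953) = 1.345 km
9: √((-0.007·111.32)² + (-0.007·111.27)²) = √(0.60721 + 0.60667) = 1.102 km
10: √((-0.008·111.32)² + (-0.009·111.27)²) = √(0.79310 + 1.00286) = 1.340 km
11: √((0.006·111.32)² + (-0.014·111.27)²) = √(0.44612 + 2.42668) = 1.695 km
12: √((-0.019·111.32)² + (0.021·111.27)²) = √(4.47356 + 5.46003) = 3.152 km
13: √((0.020·111.32)² + (0.011·111.27)²) = √(4.95686 + 1.49810) = 2.541 km
14: √((-0.008·111.32)² + (0.008·111.27)²) = √(0.79310 + 0.79238) = 1.259 km
15: √((-0.008·111.32)² + (0.022·111.27)²) = √(0.79310 + 5.99241) = 2.605 km
16: √((0.009·111.32)² + (0.002·111.27)²) = √(1.00376 + 0.04952) = 1.026 km
17: √((0.027·111.32)² + (0.023·111.27)²) = √(9.03387 + 6.54956) = 3.948 km
18: √((-0.005·111.32)² + (0.026·111.27)²) = √(0.30980 + 8.36956) = 2.946 km
Threshold 1.05 km: 16 (1.026 km) is within range.

16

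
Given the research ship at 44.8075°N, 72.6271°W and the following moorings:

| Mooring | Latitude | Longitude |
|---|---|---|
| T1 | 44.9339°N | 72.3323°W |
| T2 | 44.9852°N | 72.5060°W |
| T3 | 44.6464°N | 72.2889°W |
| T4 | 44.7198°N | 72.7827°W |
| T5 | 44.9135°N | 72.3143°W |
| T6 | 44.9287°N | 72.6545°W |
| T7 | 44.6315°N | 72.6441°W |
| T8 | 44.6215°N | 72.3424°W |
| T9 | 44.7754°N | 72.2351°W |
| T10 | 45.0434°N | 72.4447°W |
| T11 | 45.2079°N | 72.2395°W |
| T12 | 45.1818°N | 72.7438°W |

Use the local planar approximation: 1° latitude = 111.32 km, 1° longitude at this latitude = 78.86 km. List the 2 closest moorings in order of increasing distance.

T6, T4

Distances from 44.8075°N, 72.6271°W:
T1: √((0.1264·111.32)² + (0.2948·78.86)²) = √(197.988763 + 540.466156) = 27.1745 km
T2: √((0.1777·111.32)² + (0.1211·78.86)²) = √(391.310274 + 91.201469) = 21.9661 km
T3: √((-0.1611·111.32)² + (0.3382·78.86)²) = √(321.615874 + 711.313010) = 32.1392 km
T4: √((-0.0877·111.32)² + (-0.1556·78.86)²) = √(95.311561 + 150.568017) = 15.6805 km
T5: √((0.1060·111.32)² + (0.3128·78.86)²) = √(139.238112 + 608.481017) = 27.3445 km
T6: √((0.1212·111.32)² + (-0.0274·78.86)²) = √(182.033632 + 4.668901) = 13.6639 km
T7: √((-0.1760·111.32)² + (-0.0170·78.86)²) = √(383.859003 + 1.797262) = 19.6381 km
T8: √((-0.1860·111.32)² + (0.2847·78.86)²) = √(428.718558 + 504.067248) = 30.5415 km
T9: √((-0.0321·111.32)² + (0.3920·78.86)²) = √(12.768987 + 955.620988) = 31.1190 km
T10: √((0.2359·111.32)² + (0.1824·78.86)²) = √(689.607978 + 206.901297) = 29.9418 km
T11: √((0.4004·111.32)² + (0.3876·78.86)²) = √(1986.710252 + 934.288670) = 54.0463 km
T12: √((0.3743·111.32)² + (-0.1167·78.86)²) = √(1736.145222 + 84.694510) = 42.6713 km
Sorted: T6 (13.6639 km) < T4 (15.6805 km) < T7 (19.6381 km) < T2 (21.9661 km) < …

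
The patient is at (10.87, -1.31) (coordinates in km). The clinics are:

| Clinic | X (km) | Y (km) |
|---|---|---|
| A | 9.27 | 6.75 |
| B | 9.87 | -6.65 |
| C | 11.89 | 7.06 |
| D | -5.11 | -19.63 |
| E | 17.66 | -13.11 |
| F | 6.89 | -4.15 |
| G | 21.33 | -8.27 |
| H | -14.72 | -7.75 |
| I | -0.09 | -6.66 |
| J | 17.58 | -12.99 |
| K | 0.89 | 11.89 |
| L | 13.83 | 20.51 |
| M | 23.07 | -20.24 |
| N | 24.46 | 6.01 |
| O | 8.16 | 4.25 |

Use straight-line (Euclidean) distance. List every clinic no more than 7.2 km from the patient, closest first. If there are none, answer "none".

F, B, O

Distances from (10.87, -1.31):
A: 8.22 km
B: 5.43 km
C: 8.43 km
D: 24.31 km
E: 13.61 km
F: 4.89 km
G: 12.56 km
H: 26.39 km
I: 12.20 km
J: 13.47 km
K: 16.55 km
L: 22.02 km
M: 22.52 km
N: 15.44 km
O: 6.19 km
Threshold 7.2 km: F (4.89 km), B (5.43 km), O (6.19 km) are within range.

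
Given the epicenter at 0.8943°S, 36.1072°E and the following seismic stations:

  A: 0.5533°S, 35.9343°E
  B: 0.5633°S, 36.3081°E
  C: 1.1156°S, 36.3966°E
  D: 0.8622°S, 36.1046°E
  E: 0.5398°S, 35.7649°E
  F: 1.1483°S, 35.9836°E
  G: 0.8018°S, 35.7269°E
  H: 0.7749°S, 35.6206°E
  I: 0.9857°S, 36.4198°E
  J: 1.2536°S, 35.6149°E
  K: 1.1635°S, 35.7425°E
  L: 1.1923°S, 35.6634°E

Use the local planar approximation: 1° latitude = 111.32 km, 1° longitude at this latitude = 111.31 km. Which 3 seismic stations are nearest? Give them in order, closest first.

D, F, I

Distances from 0.8943°S, 36.1072°E:
A: 42.5601 km
B: 43.1018 km
C: 40.5533 km
D: 3.5851 km
E: 54.8547 km
F: 31.4447 km
G: 43.5656 km
H: 55.7705 km
I: 36.2526 km
J: 67.8424 km
K: 50.4577 km
L: 59.5044 km
Sorted: D (3.5851 km) < F (31.4447 km) < I (36.2526 km) < C (40.5533 km) < A (42.5601 km) < …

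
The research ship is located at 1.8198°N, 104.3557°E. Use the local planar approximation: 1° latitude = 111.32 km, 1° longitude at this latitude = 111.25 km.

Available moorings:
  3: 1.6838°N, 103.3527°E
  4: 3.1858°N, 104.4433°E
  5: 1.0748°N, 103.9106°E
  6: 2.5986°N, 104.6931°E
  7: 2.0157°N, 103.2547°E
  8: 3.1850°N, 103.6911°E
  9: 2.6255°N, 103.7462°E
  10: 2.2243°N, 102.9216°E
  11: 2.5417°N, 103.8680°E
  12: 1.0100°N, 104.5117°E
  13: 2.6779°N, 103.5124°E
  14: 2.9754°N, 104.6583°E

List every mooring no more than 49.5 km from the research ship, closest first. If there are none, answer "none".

Distances from 1.8198°N, 104.3557°E:
3: 112.6061 km
4: 152.3751 km
5: 96.5915 km
6: 94.4729 km
7: 124.4124 km
8: 169.0052 km
9: 112.4374 km
10: 165.7763 km
11: 96.9630 km
12: 91.8023 km
13: 133.8896 km
14: 132.9733 km
Threshold 49.5 km: none within range.

none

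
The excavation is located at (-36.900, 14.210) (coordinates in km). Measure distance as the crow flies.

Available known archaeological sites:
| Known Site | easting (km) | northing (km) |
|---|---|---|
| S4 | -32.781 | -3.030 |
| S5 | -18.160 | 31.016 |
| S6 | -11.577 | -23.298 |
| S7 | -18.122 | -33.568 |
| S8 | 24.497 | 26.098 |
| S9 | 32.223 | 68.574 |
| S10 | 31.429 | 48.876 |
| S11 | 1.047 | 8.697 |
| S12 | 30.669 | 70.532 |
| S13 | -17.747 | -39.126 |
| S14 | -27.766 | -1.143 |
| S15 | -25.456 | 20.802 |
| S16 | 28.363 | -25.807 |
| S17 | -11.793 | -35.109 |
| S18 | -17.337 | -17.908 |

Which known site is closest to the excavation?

S15

Distances from (-36.900, 14.210):
S4: 17.725 km
S5: 25.172 km
S6: 45.256 km
S7: 51.336 km
S8: 62.537 km
S9: 87.940 km
S10: 76.620 km
S11: 38.345 km
S12: 87.964 km
S13: 56.671 km
S14: 17.865 km
S15: 13.207 km
S16: 76.555 km
S17: 55.342 km
S18: 37.607 km
Minimum: S15 at 13.207 km.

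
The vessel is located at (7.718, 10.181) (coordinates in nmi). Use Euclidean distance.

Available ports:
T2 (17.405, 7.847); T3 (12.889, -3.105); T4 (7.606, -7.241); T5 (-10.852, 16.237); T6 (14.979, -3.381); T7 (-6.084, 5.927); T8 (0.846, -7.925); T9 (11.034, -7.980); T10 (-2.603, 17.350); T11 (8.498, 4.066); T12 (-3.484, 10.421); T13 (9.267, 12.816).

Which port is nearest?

T13

Distances from (7.718, 10.181):
T2: √((9.687)² + (-2.334)²) = √(93.83797 + 5.44756) = 9.964 nmi
T3: √((5.171)² + (-13.286)²) = √(26.73924 + 176.51780) = 14.257 nmi
T4: √((-0.112)² + (-17.422)²) = √(0.01254 + 303.52608) = 17.422 nmi
T5: √((-18.570)² + (6.056)²) = √(344.84490 + 36.67514) = 19.533 nmi
T6: √((7.261)² + (-13.562)²) = √(52.72212 + 183.92784) = 15.383 nmi
T7: √((-13.802)² + (-4.254)²) = √(190.49520 + 18.09652) = 14.443 nmi
T8: √((-6.872)² + (-18.106)²) = √(47.22438 + 327.82724) = 19.366 nmi
T9: √((3.316)² + (-18.161)²) = √(10.99586 + 329.82192) = 18.461 nmi
T10: √((-10.321)² + (7.169)²) = √(106.52304 + 51.39456) = 12.567 nmi
T11: √((0.780)² + (-6.115)²) = √(0.60840 + 37.39322) = 6.165 nmi
T12: √((-11.202)² + (0.240)²) = √(125.48480 + 0.05760) = 11.205 nmi
T13: √((1.549)² + (2.635)²) = √(2.39940 + 6.94323) = 3.057 nmi
Minimum: T13 at 3.057 nmi.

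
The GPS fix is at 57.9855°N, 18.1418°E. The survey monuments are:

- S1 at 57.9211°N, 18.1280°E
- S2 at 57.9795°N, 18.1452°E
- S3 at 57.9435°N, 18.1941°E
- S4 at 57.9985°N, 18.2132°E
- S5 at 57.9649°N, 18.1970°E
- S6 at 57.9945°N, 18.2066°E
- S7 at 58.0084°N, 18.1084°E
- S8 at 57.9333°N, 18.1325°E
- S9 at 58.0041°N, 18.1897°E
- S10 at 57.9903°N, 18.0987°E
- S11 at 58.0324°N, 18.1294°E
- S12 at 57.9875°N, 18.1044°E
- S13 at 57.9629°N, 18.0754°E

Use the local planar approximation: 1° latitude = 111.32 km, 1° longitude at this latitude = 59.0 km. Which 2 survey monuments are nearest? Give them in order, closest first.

S2, S12

Distances from 57.9855°N, 18.1418°E:
S1: √((-0.0644·111.32)² + (-0.0138·59.0)²) = √(51.394676 + 0.662922) = 7.2151 km
S2: √((-0.0060·111.32)² + (0.0034·59.0)²) = √(0.446117 + 0.040240) = 0.6974 km
S3: √((-0.0420·111.32)² + (0.0523·59.0)²) = √(21.859739 + 9.521544) = 5.6019 km
S4: √((0.0130·111.32)² + (0.0714·59.0)²) = √(2.094272 + 17.745999) = 4.4542 km
S5: √((-0.0206·111.32)² + (0.0552·59.0)²) = √(5.258730 + 10.606746) = 3.9831 km
S6: √((0.0090·111.32)² + (0.0648·59.0)²) = √(1.003764 + 14.616858) = 3.9523 km
S7: √((0.0229·111.32)² + (-0.0334·59.0)²) = √(6.498563 + 3.883264) = 3.2221 km
S8: √((-0.0522·111.32)² + (-0.0093·59.0)²) = √(33.766605 + 0.301072) = 5.8368 km
S9: √((0.0186·111.32)² + (0.0479·59.0)²) = √(4.287186 + 7.986841) = 3.5034 km
S10: √((0.0048·111.32)² + (-0.0431·59.0)²) = √(0.285515 + 6.466340) = 2.5984 km
S11: √((0.0469·111.32)² + (-0.0124·59.0)²) = √(27.257880 + 0.535239) = 5.2719 km
S12: √((0.0020·111.32)² + (-0.0374·59.0)²) = √(0.049569 + 4.869084) = 2.2178 km
S13: √((-0.0226·111.32)² + (-0.0664·59.0)²) = √(6.329411 + 15.347590) = 4.6559 km
Sorted: S2 (0.6974 km) < S12 (2.2178 km) < S10 (2.5984 km) < S7 (3.2221 km) < …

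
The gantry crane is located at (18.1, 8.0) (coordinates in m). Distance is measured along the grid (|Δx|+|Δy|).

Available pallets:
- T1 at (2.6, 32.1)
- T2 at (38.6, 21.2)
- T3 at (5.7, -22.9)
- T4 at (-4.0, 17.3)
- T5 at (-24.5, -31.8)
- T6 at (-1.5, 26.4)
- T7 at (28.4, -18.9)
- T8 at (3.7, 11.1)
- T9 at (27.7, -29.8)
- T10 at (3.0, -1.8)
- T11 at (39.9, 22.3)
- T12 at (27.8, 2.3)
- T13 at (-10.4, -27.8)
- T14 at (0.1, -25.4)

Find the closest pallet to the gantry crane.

T12

Distances from (18.1, 8.0):
T1: |-15.5| + |24.1| = 15.5 + 24.1 = 39.6 m
T2: |20.5| + |13.2| = 20.5 + 13.2 = 33.7 m
T3: |-12.4| + |-30.9| = 12.4 + 30.9 = 43.3 m
T4: |-22.1| + |9.3| = 22.1 + 9.3 = 31.4 m
T5: |-42.6| + |-39.8| = 42.6 + 39.8 = 82.4 m
T6: |-19.6| + |18.4| = 19.6 + 18.4 = 38.0 m
T7: |10.3| + |-26.9| = 10.3 + 26.9 = 37.2 m
T8: |-14.4| + |3.1| = 14.4 + 3.1 = 17.5 m
T9: |9.6| + |-37.8| = 9.6 + 37.8 = 47.4 m
T10: |-15.1| + |-9.8| = 15.1 + 9.8 = 24.9 m
T11: |21.8| + |14.3| = 21.8 + 14.3 = 36.1 m
T12: |9.7| + |-5.7| = 9.7 + 5.7 = 15.4 m
T13: |-28.5| + |-35.8| = 28.5 + 35.8 = 64.3 m
T14: |-18.0| + |-33.4| = 18.0 + 33.4 = 51.4 m
Minimum: T12 at 15.4 m.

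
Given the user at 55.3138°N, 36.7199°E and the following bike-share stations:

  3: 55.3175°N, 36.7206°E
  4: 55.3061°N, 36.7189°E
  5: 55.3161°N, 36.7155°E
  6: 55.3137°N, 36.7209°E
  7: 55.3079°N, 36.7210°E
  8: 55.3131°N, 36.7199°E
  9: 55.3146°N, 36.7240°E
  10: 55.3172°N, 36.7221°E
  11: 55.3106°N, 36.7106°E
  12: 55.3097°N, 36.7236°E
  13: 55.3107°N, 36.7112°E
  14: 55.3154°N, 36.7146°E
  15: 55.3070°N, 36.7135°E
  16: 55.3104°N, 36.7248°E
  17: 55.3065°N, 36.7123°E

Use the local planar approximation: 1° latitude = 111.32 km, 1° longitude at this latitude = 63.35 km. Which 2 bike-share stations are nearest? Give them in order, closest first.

6, 8

Distances from 55.3138°N, 36.7199°E:
3: √((0.0037·111.32)² + (0.0007·63.35)²) = √(0.169648 + 0.001966) = 0.4143 km
4: √((-0.0077·111.32)² + (-0.0010·63.35)²) = √(0.734730 + 0.004013) = 0.8595 km
5: √((0.0023·111.32)² + (-0.0044·63.35)²) = √(0.065554 + 0.077696) = 0.3785 km
6: √((-0.0001·111.32)² + (0.0010·63.35)²) = √(0.000124 + 0.004013) = 0.0643 km
7: √((-0.0059·111.32)² + (0.0011·63.35)²) = √(0.431370 + 0.004856) = 0.6605 km
8: √((-0.0007·111.32)² + (0.0000·63.35)²) = √(0.006072 + 0.000000) = 0.0779 km
9: √((0.0008·111.32)² + (0.0041·63.35)²) = √(0.007931 + 0.067462) = 0.2746 km
10: √((0.0034·111.32)² + (0.0022·63.35)²) = √(0.143253 + 0.019424) = 0.4033 km
11: √((-0.0032·111.32)² + (-0.0093·63.35)²) = √(0.126896 + 0.347104) = 0.6885 km
12: √((-0.0041·111.32)² + (0.0037·63.35)²) = √(0.208312 + 0.054941) = 0.5131 km
13: √((-0.0031·111.32)² + (-0.0087·63.35)²) = √(0.119088 + 0.303761) = 0.6503 km
14: √((0.0016·111.32)² + (-0.0053·63.35)²) = √(0.031724 + 0.112731) = 0.3801 km
15: √((-0.0068·111.32)² + (-0.0064·63.35)²) = √(0.573013 + 0.164382) = 0.8587 km
16: √((-0.0034·111.32)² + (0.0049·63.35)²) = √(0.143253 + 0.096357) = 0.4895 km
17: √((-0.0073·111.32)² + (-0.0076·63.35)²) = √(0.660377 + 0.231804) = 0.9446 km
Sorted: 6 (0.0643 km) < 8 (0.0779 km) < 9 (0.2746 km) < 5 (0.3785 km) < …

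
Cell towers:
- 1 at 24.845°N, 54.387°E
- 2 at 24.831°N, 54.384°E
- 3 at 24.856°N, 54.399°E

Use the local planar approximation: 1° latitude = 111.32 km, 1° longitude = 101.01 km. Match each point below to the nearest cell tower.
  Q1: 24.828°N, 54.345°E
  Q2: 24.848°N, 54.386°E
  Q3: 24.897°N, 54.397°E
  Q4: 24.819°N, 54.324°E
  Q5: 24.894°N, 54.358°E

Q1 at 24.828°N, 54.345°E:
  1: √((0.017·111.32)² + (0.042·101.01)²) = √(3.58133 + 17.99813) = 4.645 km
  2: √((0.003·111.32)² + (0.039·101.01)²) = √(0.11153 + 15.51879) = 3.954 km
  3: √((0.028·111.32)² + (0.054·101.01)²) = √(9.71544 + 29.75201) = 6.282 km
  → nearest: 2 (3.954 km)
Q2 at 24.848°N, 54.386°E:
  1: √((-0.003·111.32)² + (0.001·101.01)²) = √(0.11153 + 0.01020) = 0.349 km
  2: √((-0.017·111.32)² + (-0.002·101.01)²) = √(3.58133 + 0.04081) = 1.903 km
  3: √((0.008·111.32)² + (0.013·101.01)²) = √(0.79310 + 1.72431) = 1.587 km
  → nearest: 1 (0.349 km)
Q3 at 24.897°N, 54.397°E:
  1: √((-0.052·111.32)² + (-0.010·101.01)²) = √(33.50835 + 1.02030) = 5.876 km
  2: √((-0.066·111.32)² + (-0.013·101.01)²) = √(53.98017 + 1.72431) = 7.464 km
  3: √((-0.041·111.32)² + (0.002·101.01)²) = √(20.83119 + 0.04081) = 4.569 km
  → nearest: 3 (4.569 km)
Q4 at 24.819°N, 54.324°E:
  1: √((0.026·111.32)² + (0.063·101.01)²) = √(8.37709 + 40.49579) = 6.991 km
  2: √((0.012·111.32)² + (0.060·101.01)²) = √(1.78447 + 36.73087) = 6.206 km
  3: √((0.037·111.32)² + (0.075·101.01)²) = √(16.96484 + 57.39199) = 8.623 km
  → nearest: 2 (6.206 km)
Q5 at 24.894°N, 54.358°E:
  1: √((-0.049·111.32)² + (0.029·101.01)²) = √(29.75353 + 8.58074) = 6.191 km
  2: √((-0.063·111.32)² + (0.026·101.01)²) = √(49.18441 + 6.89724) = 7.489 km
  3: √((-0.038·111.32)² + (0.041·101.01)²) = √(17.89425 + 17.15128) = 5.920 km
  → nearest: 3 (5.920 km)

Q1→2; Q2→1; Q3→3; Q4→2; Q5→3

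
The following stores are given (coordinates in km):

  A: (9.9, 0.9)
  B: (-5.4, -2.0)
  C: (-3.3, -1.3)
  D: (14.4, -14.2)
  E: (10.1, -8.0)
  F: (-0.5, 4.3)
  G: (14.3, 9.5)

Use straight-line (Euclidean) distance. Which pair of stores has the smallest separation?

B and C

Pairwise distances:
B–C: √((2.1)² + (0.7)²) = √(4.410 + 0.490) = 2.2 km
C–F: √((2.8)² + (5.6)²) = √(7.840 + 31.360) = 6.3 km
D–E: √((-4.3)² + (6.2)²) = √(18.490 + 38.440) = 7.5 km
B–F: √((4.9)² + (6.3)²) = √(24.010 + 39.690) = 8.0 km
A–E: √((0.2)² + (-8.9)²) = √(0.040 + 79.210) = 8.9 km
A–G: √((4.4)² + (8.6)²) = √(19.360 + 73.960) = 9.7 km
A–F: √((-10.4)² + (3.4)²) = √(108.160 + 11.560) = 10.9 km
A–C: √((-13.2)² + (-2.2)²) = √(174.240 + 4.840) = 13.4 km
C–E: √((13.4)² + (-6.7)²) = √(179.560 + 44.890) = 15.0 km
A–B: √((-15.3)² + (-2.9)²) = √(234.090 + 8.410) = 15.6 km
F–G: √((14.8)² + (5.2)²) = √(219.040 + 27.040) = 15.7 km
A–D: √((4.5)² + (-15.1)²) = √(20.250 + 228.010) = 15.8 km
E–F: √((-10.6)² + (12.3)²) = √(112.360 + 151.290) = 16.2 km
B–E: √((15.5)² + (-6.0)²) = √(240.250 + 36.000) = 16.6 km
E–G: √((4.2)² + (17.5)²) = √(17.640 + 306.250) = 18.0 km
C–G: √((17.6)² + (10.8)²) = √(309.760 + 116.640) = 20.6 km
C–D: √((17.7)² + (-12.9)²) = √(313.290 + 166.410) = 21.9 km
B–G: √((19.7)² + (11.5)²) = √(388.090 + 132.250) = 22.8 km
B–D: √((19.8)² + (-12.2)²) = √(392.040 + 148.840) = 23.3 km
D–G: √((-0.1)² + (23.7)²) = √(0.010 + 561.690) = 23.7 km
D–F: √((-14.9)² + (18.5)²) = √(222.010 + 342.250) = 23.8 km
Closest pair: B–C at 2.2 km.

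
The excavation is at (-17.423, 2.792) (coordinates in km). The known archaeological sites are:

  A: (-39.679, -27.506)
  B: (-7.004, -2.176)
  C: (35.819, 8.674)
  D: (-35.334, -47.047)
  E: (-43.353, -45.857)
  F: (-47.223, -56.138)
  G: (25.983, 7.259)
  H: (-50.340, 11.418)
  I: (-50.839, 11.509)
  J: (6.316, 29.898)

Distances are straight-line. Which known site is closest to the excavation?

B

Distances from (-17.423, 2.792):
A: 37.594 km
B: 11.543 km
C: 53.566 km
D: 52.960 km
E: 55.128 km
F: 66.036 km
G: 43.635 km
H: 34.028 km
I: 34.534 km
J: 36.032 km
Minimum: B at 11.543 km.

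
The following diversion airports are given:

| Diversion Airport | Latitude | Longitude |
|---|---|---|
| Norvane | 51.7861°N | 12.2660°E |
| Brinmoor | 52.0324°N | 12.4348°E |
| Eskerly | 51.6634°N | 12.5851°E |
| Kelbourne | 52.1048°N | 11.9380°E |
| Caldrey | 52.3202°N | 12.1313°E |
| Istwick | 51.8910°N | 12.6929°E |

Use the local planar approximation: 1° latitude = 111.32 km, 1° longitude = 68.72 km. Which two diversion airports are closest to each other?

Pairwise distances:
Brinmoor–Istwick: 23.7140 km
Norvane–Eskerly: 25.8346 km
Eskerly–Istwick: 26.3972 km
Kelbourne–Caldrey: 27.4119 km
Norvane–Brinmoor: 29.7710 km
Norvane–Istwick: 31.5753 km
Brinmoor–Kelbourne: 35.0785 km
Brinmoor–Caldrey: 38.2285 km
Norvane–Kelbourne: 42.0324 km
Brinmoor–Eskerly: 42.3557 km
Kelbourne–Istwick: 57.0758 km
Norvane–Caldrey: 60.1723 km
Caldrey–Istwick: 61.4184 km
Eskerly–Kelbourne: 66.2712 km
Eskerly–Caldrey: 79.4878 km
Closest pair: Brinmoor–Istwick at 23.7140 km.

Brinmoor and Istwick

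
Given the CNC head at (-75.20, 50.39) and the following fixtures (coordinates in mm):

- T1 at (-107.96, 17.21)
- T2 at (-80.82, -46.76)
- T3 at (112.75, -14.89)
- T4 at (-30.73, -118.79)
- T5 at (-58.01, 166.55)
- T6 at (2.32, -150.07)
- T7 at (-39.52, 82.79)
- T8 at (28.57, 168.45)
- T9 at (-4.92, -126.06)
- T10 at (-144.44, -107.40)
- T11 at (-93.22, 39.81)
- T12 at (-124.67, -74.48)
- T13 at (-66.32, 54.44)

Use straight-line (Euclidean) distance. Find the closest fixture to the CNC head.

T13

Distances from (-75.20, 50.39):
T1: √((-32.76)² + (-33.18)²) = √(1073.2176 + 1100.9124) = 46.63 mm
T2: √((-5.62)² + (-97.15)²) = √(31.5844 + 9438.1225) = 97.31 mm
T3: √((187.95)² + (-65.28)²) = √(35325.2025 + 4261.4784) = 198.96 mm
T4: √((44.47)² + (-169.18)²) = √(1977.5809 + 28621.8724) = 174.93 mm
T5: √((17.19)² + (116.16)²) = √(295.4961 + 13493.1456) = 117.43 mm
T6: √((77.52)² + (-200.46)²) = √(6009.3504 + 40184.2116) = 214.93 mm
T7: √((35.68)² + (32.40)²) = √(1273.0624 + 1049.7600) = 48.20 mm
T8: √((103.77)² + (118.06)²) = √(10768.2129 + 13938.1636) = 157.18 mm
T9: √((70.28)² + (-176.45)²) = √(4939.2784 + 31134.6025) = 189.93 mm
T10: √((-69.24)² + (-157.79)²) = √(4794.1776 + 24897.6841) = 172.31 mm
T11: √((-18.02)² + (-10.58)²) = √(324.7204 + 111.9364) = 20.90 mm
T12: √((-49.47)² + (-124.87)²) = √(2447.2809 + 15592.5169) = 134.31 mm
T13: √((8.88)² + (4.05)²) = √(78.8544 + 16.4025) = 9.76 mm
Minimum: T13 at 9.76 mm.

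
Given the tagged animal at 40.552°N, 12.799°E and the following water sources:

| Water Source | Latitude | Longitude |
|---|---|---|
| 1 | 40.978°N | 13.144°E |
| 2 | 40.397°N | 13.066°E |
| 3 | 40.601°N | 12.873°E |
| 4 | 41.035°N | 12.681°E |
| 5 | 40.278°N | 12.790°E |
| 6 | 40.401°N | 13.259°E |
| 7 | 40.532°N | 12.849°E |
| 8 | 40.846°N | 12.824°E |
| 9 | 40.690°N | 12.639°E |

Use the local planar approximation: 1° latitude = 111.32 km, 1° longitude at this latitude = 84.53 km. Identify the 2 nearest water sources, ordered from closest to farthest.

7, 3

Distances from 40.552°N, 12.799°E:
1: √((0.426·111.32)² + (0.345·84.53)²) = √(2248.87643 + 850.47182) = 55.672 km
2: √((-0.155·111.32)² + (0.267·84.53)²) = √(297.72122 + 509.38278) = 28.410 km
3: √((0.049·111.32)² + (0.074·84.53)²) = √(29.75353 + 39.12778) = 8.299 km
4: √((0.483·111.32)² + (-0.118·84.53)²) = √(2890.95051 + 99.49145) = 54.685 km
5: √((-0.274·111.32)² + (-0.009·84.53)²) = √(930.35248 + 0.57877) = 30.511 km
6: √((-0.151·111.32)² + (0.460·84.53)²) = √(282.55324 + 1511.94990) = 42.362 km
7: √((-0.020·111.32)² + (0.050·84.53)²) = √(4.95686 + 17.86330) = 4.777 km
8: √((0.294·111.32)² + (0.025·84.53)²) = √(1071.12722 + 4.46583) = 32.796 km
9: √((0.138·111.32)² + (-0.160·84.53)²) = √(235.99596 + 182.92022) = 20.467 km
Sorted: 7 (4.777 km) < 3 (8.299 km) < 9 (20.467 km) < 2 (28.410 km) < …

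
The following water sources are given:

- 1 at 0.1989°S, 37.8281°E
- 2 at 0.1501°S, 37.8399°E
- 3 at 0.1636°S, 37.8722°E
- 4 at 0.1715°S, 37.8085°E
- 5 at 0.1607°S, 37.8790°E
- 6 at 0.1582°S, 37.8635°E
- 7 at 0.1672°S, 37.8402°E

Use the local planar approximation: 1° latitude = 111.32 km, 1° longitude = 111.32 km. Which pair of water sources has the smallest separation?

Pairwise distances:
3–5: 0.8229 km
3–6: 1.1399 km
5–6: 1.7478 km
2–7: 1.9039 km
2–6: 2.7776 km
6–7: 2.7805 km
4–7: 3.5612 km
3–7: 3.5847 km
1–4: 3.7502 km
1–7: 3.7772 km
2–3: 3.8971 km
2–4: 4.2300 km
5–7: 4.3794 km
2–5: 4.5097 km
1–2: 5.5890 km
1–6: 6.0047 km
1–3: 6.2882 km
4–6: 6.2991 km
1–5: 7.0844 km
3–4: 7.1454 km
4–5: 7.9396 km
Closest pair: 3–5 at 0.8229 km.

3 and 5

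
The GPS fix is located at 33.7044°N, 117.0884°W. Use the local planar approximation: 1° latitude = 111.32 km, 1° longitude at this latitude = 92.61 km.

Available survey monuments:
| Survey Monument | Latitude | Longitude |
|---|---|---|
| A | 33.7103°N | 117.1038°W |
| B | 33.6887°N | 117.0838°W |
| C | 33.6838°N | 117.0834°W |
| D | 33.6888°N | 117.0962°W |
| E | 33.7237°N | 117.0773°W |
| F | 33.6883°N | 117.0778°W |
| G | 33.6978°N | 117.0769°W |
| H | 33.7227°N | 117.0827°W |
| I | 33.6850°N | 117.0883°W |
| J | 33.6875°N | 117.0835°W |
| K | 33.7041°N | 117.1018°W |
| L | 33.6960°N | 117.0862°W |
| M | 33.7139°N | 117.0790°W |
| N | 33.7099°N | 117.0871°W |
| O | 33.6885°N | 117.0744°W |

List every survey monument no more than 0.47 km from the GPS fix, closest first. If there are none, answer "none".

none

Distances from 33.7044°N, 117.0884°W:
A: 1.5702 km
B: 1.7989 km
C: 2.3395 km
D: 1.8808 km
E: 2.3817 km
F: 2.0435 km
G: 1.2939 km
H: 2.1044 km
I: 2.1596 km
J: 1.9353 km
K: 1.2414 km
L: 0.9570 km
M: 1.3698 km
N: 0.6240 km
O: 2.1941 km
Threshold 0.47 km: none within range.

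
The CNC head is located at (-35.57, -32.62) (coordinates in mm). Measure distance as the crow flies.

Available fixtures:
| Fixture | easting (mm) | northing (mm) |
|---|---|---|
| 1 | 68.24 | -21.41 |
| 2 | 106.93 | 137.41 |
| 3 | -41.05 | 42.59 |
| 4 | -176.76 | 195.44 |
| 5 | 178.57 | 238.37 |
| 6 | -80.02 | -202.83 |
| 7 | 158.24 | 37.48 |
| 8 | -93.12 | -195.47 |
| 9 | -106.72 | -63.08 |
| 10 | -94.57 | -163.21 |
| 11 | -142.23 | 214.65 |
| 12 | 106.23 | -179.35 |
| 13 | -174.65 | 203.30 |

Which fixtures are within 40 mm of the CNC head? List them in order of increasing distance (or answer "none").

Distances from (-35.57, -32.62):
1: √((103.81)² + (11.21)²) = √(10776.5161 + 125.6641) = 104.41 mm
2: √((142.50)² + (170.03)²) = √(20306.2500 + 28910.2009) = 221.85 mm
3: √((-5.48)² + (75.21)²) = √(30.0304 + 5656.5441) = 75.41 mm
4: √((-141.19)² + (228.06)²) = √(19934.6161 + 52011.3636) = 268.23 mm
5: √((214.14)² + (270.99)²) = √(45855.9396 + 73435.5801) = 345.39 mm
6: √((-44.45)² + (-170.21)²) = √(1975.8025 + 28971.4441) = 175.92 mm
7: √((193.81)² + (70.10)²) = √(37562.3161 + 4914.0100) = 206.10 mm
8: √((-57.55)² + (-162.85)²) = √(3312.0025 + 26520.1225) = 172.72 mm
9: √((-71.15)² + (-30.46)²) = √(5062.3225 + 927.8116) = 77.40 mm
10: √((-59.00)² + (-130.59)²) = √(3481.0000 + 17053.7481) = 143.30 mm
11: √((-106.66)² + (247.27)²) = √(11376.3556 + 61142.4529) = 269.29 mm
12: √((141.80)² + (-146.73)²) = √(20107.2400 + 21529.6929) = 204.05 mm
13: √((-139.08)² + (235.92)²) = √(19343.2464 + 55658.2464) = 273.86 mm
Threshold 40 mm: none within range.

none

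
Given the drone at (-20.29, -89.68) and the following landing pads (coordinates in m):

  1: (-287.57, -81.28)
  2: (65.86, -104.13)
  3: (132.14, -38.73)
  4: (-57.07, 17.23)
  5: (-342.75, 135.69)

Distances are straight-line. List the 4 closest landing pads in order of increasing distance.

Distances from (-20.29, -89.68):
1: 267.41 m
2: 87.35 m
3: 160.72 m
4: 113.06 m
5: 393.41 m
Sorted: 2 (87.35 m) < 4 (113.06 m) < 3 (160.72 m) < 1 (267.41 m) < 5 (393.41 m)

2, 4, 3, 1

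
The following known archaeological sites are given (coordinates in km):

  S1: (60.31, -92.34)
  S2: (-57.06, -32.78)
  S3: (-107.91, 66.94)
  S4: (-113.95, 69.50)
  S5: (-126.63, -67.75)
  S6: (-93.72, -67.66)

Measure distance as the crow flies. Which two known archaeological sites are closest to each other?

Pairwise distances:
S1–S2: √((-117.37)² + (59.56)²) = √(13775.7169 + 3547.3936) = 131.62 km
S1–S3: √((-168.22)² + (159.28)²) = √(28297.9684 + 25370.1184) = 231.66 km
S1–S4: √((-174.26)² + (161.84)²) = √(30366.5476 + 26192.1856) = 237.82 km
S1–S5: √((-186.94)² + (24.59)²) = √(34946.5636 + 604.6681) = 188.55 km
S1–S6: √((-154.03)² + (24.68)²) = √(23725.2409 + 609.1024) = 155.99 km
S2–S3: √((-50.85)² + (99.72)²) = √(2585.7225 + 9944.0784) = 111.94 km
S2–S4: √((-56.89)² + (102.28)²) = √(3236.4721 + 10461.1984) = 117.04 km
S2–S5: √((-69.57)² + (-34.97)²) = √(4839.9849 + 1222.9009) = 77.86 km
S2–S6: √((-36.66)² + (-34.88)²) = √(1343.9556 + 1216.6144) = 50.60 km
S3–S4: √((-6.04)² + (2.56)²) = √(36.4816 + 6.5536) = 6.56 km
S3–S5: √((-18.72)² + (-134.69)²) = √(350.4384 + 18141.3961) = 135.98 km
S3–S6: √((14.19)² + (-134.60)²) = √(201.3561 + 18117.1600) = 135.35 km
S4–S5: √((-12.68)² + (-137.25)²) = √(160.7824 + 18837.5625) = 137.83 km
S4–S6: √((20.23)² + (-137.16)²) = √(409.2529 + 18812.8656) = 138.64 km
S5–S6: √((32.91)² + (0.09)²) = √(1083.0681 + 0.0081) = 32.91 km
Closest pair: S3–S4 at 6.56 km.

S3 and S4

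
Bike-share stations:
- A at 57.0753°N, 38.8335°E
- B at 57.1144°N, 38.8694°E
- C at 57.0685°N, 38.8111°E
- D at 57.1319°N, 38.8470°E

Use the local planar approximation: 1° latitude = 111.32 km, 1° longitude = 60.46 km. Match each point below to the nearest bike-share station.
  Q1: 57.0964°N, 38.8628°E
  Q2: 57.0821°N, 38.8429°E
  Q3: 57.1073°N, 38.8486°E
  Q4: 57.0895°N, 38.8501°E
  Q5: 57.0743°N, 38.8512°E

Q1→B; Q2→A; Q3→B; Q4→A; Q5→A

Q1 at 57.0964°N, 38.8628°E:
  A: √((-0.0211·111.32)² + (-0.0293·60.46)²) = √(5.517106 + 3.138134) = 2.9420 km
  B: √((0.0180·111.32)² + (0.0066·60.46)²) = √(4.015054 + 0.159230) = 2.0431 km
  C: √((-0.0279·111.32)² + (-0.0517·60.46)²) = √(9.646168 + 9.770513) = 4.4064 km
  D: √((0.0355·111.32)² + (-0.0158·60.46)²) = √(15.617197 + 0.912537) = 4.0657 km
  → nearest: B (2.0431 km)
Q2 at 57.0821°N, 38.8429°E:
  A: √((-0.0068·111.32)² + (-0.0094·60.46)²) = √(0.573013 + 0.322992) = 0.9466 km
  B: √((0.0323·111.32)² + (0.0265·60.46)²) = √(12.928598 + 2.567013) = 3.9364 km
  C: √((-0.0136·111.32)² + (-0.0318·60.46)²) = √(2.292051 + 3.696498) = 2.4472 km
  D: √((0.0498·111.32)² + (0.0041·60.46)²) = √(30.733009 + 0.061447) = 5.5493 km
  → nearest: A (0.9466 km)
Q3 at 57.1073°N, 38.8486°E:
  A: √((-0.0320·111.32)² + (-0.0151·60.46)²) = √(12.689554 + 0.833470) = 3.6774 km
  B: √((0.0071·111.32)² + (0.0208·60.46)²) = √(0.624688 + 1.581477) = 1.4853 km
  C: √((-0.0388·111.32)² + (-0.0375·60.46)²) = √(18.655627 + 5.140423) = 4.8781 km
  D: √((0.0246·111.32)² + (-0.0016·60.46)²) = √(7.499229 + 0.009358) = 2.7402 km
  → nearest: B (1.4853 km)
Q4 at 57.0895°N, 38.8501°E:
  A: √((-0.0142·111.32)² + (-0.0166·60.46)²) = √(2.498752 + 1.007285) = 1.8724 km
  B: √((0.0249·111.32)² + (0.0193·60.46)²) = √(7.683252 + 1.361604) = 3.0075 km
  C: √((-0.0210·111.32)² + (-0.0390·60.46)²) = √(5.464935 + 5.559881) = 3.3204 km
  D: √((0.0424·111.32)² + (-0.0031·60.46)²) = √(22.278098 + 0.035129) = 4.7237 km
  → nearest: A (1.8724 km)
Q5 at 57.0743°N, 38.8512°E:
  A: √((0.0010·111.32)² + (-0.0177·60.46)²) = √(0.012392 + 1.145204) = 1.0759 km
  B: √((0.0401·111.32)² + (0.0182·60.46)²) = √(19.926689 + 1.210819) = 4.5976 km
  C: √((-0.0058·111.32)² + (-0.0401·60.46)²) = √(0.416872 + 5.877938) = 2.5089 km
  D: √((0.0576·111.32)² + (-0.0042·60.46)²) = √(41.114154 + 0.064481) = 6.4171 km
  → nearest: A (1.0759 km)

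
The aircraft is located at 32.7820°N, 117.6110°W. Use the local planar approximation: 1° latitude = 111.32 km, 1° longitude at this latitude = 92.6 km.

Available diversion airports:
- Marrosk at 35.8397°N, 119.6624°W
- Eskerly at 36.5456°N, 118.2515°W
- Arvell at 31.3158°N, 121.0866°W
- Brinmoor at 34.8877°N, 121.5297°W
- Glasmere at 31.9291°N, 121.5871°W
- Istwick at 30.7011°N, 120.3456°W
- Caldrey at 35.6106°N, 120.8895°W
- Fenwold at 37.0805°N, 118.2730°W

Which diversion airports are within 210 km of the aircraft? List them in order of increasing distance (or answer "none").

none

Distances from 32.7820°N, 117.6110°W:
Marrosk: √((3.0577·111.32)² + (-2.0514·92.6)²) = √(115860.698335 + 36084.664829) = 389.8017 km
Eskerly: √((3.7636·111.32)² + (-0.6405·92.6)²) = √(175530.793075 + 3517.711686) = 423.1412 km
Arvell: √((-1.4662·111.32)² + (-3.4756·92.6)²) = √(26639.914440 + 103581.346061) = 360.8618 km
Brinmoor: √((2.1057·111.32)² + (-3.9187·92.6)²) = √(54946.418494 + 131675.812601) = 431.9980 km
Glasmere: √((-0.8529·111.32)² + (-3.9761·92.6)²) = √(9014.520364 + 135561.563877) = 380.2316 km
Istwick: √((-2.0809·111.32)² + (-2.7346·92.6)²) = √(53659.771098 + 64122.373918) = 343.1940 km
Caldrey: √((2.8286·111.32)² + (-3.2785·92.6)²) = √(99149.258220 + 92166.341639) = 437.3964 km
Fenwold: √((4.2985·111.32)² + (-0.6620·92.6)²) = √(228970.882221 + 3757.837121) = 482.4197 km
Threshold 210 km: none within range.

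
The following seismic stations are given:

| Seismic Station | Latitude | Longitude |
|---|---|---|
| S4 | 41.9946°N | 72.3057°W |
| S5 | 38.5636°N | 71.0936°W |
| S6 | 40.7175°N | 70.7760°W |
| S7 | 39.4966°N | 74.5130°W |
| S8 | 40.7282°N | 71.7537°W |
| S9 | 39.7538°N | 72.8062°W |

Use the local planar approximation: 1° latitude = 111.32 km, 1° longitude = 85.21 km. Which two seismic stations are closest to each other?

S6 and S8

Pairwise distances:
S4–S5: √((-3.4310·111.32)² + (1.2121·85.21)²) = √(145877.338611 + 10667.386558) = 395.6573 km
S4–S6: √((-1.2771·111.32)² + (1.5297·85.21)²) = √(20211.391061 + 16990.011154) = 192.8767 km
S4–S7: √((-2.4980·111.32)² + (-2.2073·85.21)²) = √(77327.018145 + 35375.603470) = 335.7121 km
S4–S8: √((-1.2664·111.32)² + (0.5520·85.21)²) = √(19874.133329 + 2212.377770) = 148.6153 km
S4–S9: √((-2.2408·111.32)² + (-0.5005·85.21)²) = √(62223.235076 + 1818.818212) = 253.0653 km
S5–S6: √((2.1539·111.32)² + (0.3176·85.21)²) = √(57490.682957 + 732.389515) = 241.2946 km
S5–S7: √((0.9330·111.32)² + (-3.4194·85.21)²) = √(10787.223646 + 84894.771811) = 309.3251 km
S5–S8: √((2.1646·111.32)² + (-0.6601·85.21)²) = √(58063.298453 + 3163.738621) = 247.4410 km
S5–S9: √((1.1902·111.32)² + (-1.7126·85.21)²) = √(17554.412008 + 21295.753442) = 197.1045 km
S6–S7: √((-1.2209·111.32)² + (-3.7370·85.21)²) = √(18471.687931 + 101397.518422) = 346.2213 km
S6–S8: √((0.0107·111.32)² + (-0.9777·85.21)²) = √(1.418776 + 6940.525609) = 83.3183 km
S6–S9: √((-0.9637·111.32)² + (-2.0302·85.21)²) = √(11508.801864 + 29926.696376) = 203.5571 km
S7–S8: √((1.2316·111.32)² + (2.7593·85.21)²) = √(18796.879433 + 55281.392299) = 272.1732 km
S7–S9: √((0.2572·111.32)² + (1.7068·85.21)²) = √(819.763021 + 21151.754589) = 148.2279 km
S8–S9: √((-0.9744·111.32)² + (-1.0525·85.21)²) = √(11765.786024 + 8043.134656) = 140.7442 km
Closest pair: S6–S8 at 83.3183 km.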